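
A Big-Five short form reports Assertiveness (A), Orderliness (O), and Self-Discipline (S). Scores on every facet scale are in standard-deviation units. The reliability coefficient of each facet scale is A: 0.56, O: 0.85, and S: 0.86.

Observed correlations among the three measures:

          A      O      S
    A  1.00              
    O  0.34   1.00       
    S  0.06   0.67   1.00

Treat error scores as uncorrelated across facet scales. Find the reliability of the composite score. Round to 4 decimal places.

0.8580

Var(A+O+S) = 3 + 2·[0.34 + 0.06 + 0.67] = 3 + 2.14 = 5.14.
With uncorrelated errors the cross-covariances are all true-score covariance, so they carry over unchanged; only the diagonal terms shrink to ρᵢσᵢ².
True-score variance = [0.56 + 0.85 + 0.86] + 2.14 = 2.27 + 2.14 = 4.41.
Reliability = 4.41 / 5.14 = 0.8580.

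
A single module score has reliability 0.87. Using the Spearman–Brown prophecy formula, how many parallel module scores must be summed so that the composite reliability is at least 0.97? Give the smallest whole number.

k ≥ ρ*(1−ρ₁)/(ρ₁(1−ρ*)) = 0.97·0.13 / (0.87·0.03) = 4.831.
Smallest integer k = 5.

5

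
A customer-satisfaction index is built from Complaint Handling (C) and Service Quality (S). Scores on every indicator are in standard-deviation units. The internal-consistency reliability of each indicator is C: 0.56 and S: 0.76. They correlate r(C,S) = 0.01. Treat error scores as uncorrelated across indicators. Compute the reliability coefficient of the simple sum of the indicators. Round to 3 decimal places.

Var(C+S) = 2 + 2·[0.01] = 2 + 0.02 = 2.02.
Under uncorrelated errors the observed covariances equal the true-score covariances, so only the own-variance terms attenuate.
True-score variance = [0.56 + 0.76] + 0.02 = 1.32 + 0.02 = 1.34.
Reliability = 1.34 / 2.02 = 0.663.

0.663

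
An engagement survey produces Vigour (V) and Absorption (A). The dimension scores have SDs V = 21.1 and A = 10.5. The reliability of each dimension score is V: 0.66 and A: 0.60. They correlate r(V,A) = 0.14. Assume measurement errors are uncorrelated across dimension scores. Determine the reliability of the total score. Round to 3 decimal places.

Var(V+A) = 21.1² + 10.5² + 2·[21.1·10.5·0.14] = 555.46 + 62.034 = 617.494.
Under uncorrelated errors the observed covariances equal the true-score covariances, so only the own-variance terms attenuate.
True-score variance = [21.1²·0.66 + 10.5²·0.60] + 62.034 = 359.989 + 62.034 = 422.023.
Reliability = 422.023 / 617.494 = 0.683.

0.683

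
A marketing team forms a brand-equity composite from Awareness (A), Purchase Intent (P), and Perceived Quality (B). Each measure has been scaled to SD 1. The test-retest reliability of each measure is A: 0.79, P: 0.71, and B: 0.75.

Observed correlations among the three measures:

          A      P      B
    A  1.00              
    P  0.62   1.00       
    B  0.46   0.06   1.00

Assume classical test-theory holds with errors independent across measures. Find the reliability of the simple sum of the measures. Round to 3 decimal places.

Var(A+P+B) = 3 + 2·[0.62 + 0.46 + 0.06] = 3 + 2.28 = 5.28.
Under uncorrelated errors the observed covariances equal the true-score covariances, so only the own-variance terms attenuate.
True-score variance = [0.79 + 0.71 + 0.75] + 2.28 = 2.25 + 2.28 = 4.53.
Reliability = 4.53 / 5.28 = 0.858.

0.858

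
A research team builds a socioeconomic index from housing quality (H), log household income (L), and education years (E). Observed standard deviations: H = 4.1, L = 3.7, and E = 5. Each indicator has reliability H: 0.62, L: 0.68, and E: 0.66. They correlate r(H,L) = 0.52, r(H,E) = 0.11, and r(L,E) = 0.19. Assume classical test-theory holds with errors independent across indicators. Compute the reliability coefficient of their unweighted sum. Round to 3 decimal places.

0.767

Var(H+L+E) = 4.1² + 3.7² + 5² + 2·[4.1·3.7·0.52 + 4.1·5·0.11 + 3.7·5·0.19] = 55.5 + 27.3168 = 82.8168.
With uncorrelated errors the cross-covariances are all true-score covariance, so they carry over unchanged; only the diagonal terms shrink to ρᵢσᵢ².
True-score variance = [4.1²·0.62 + 3.7²·0.68 + 5²·0.66] + 27.3168 = 36.2314 + 27.3168 = 63.5482.
Reliability = 63.5482 / 82.8168 = 0.767.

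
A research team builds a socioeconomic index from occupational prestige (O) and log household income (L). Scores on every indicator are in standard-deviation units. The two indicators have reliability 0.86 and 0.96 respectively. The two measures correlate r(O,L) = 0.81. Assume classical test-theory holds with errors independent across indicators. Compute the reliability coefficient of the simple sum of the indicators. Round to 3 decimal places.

Var(O+L) = 2 + 2·[0.81] = 2 + 1.62 = 3.62.
With uncorrelated errors the cross-covariances are all true-score covariance, so they carry over unchanged; only the diagonal terms shrink to ρᵢσᵢ².
True-score variance = [0.86 + 0.96] + 1.62 = 1.82 + 1.62 = 3.44.
Reliability = 3.44 / 3.62 = 0.950.

0.950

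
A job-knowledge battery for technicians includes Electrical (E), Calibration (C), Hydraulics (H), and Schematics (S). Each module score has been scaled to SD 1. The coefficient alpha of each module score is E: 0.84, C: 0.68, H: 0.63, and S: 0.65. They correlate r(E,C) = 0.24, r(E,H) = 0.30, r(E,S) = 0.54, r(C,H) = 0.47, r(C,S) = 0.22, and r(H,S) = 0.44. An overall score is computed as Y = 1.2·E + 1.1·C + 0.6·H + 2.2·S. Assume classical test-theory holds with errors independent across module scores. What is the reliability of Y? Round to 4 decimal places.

0.8327

Var(Y) = 1.2² + 1.1² + 0.6² + 2.2² + 2·[1.32·0.24 + 0.72·0.30 + 2.64·0.54 + 0.66·0.47 + 2.42·0.22 + 1.32·0.44] = 7.85 + 6.7636 = 14.6136.
Under uncorrelated errors the observed covariances equal the true-score covariances, so only the own-variance terms attenuate.
True-score variance = [1.2²·0.84 + 1.1²·0.68 + 0.6²·0.63 + 2.2²·0.65] + 6.7636 = 5.4052 + 6.7636 = 12.1688.
Reliability = 12.1688 / 14.6136 = 0.8327.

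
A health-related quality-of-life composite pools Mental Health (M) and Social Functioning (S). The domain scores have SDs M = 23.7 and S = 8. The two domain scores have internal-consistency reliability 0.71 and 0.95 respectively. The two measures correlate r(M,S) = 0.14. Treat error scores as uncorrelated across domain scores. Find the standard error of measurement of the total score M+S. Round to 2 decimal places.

Var(total) = 625.69 + 53.088 = 678.778.
True-score variance = 459.6 + 53.088 = 512.688, so reliability = 0.7553.
Error variance = 678.778 − 512.688 = 166.09; SEM = √166.09 = 12.89.

12.89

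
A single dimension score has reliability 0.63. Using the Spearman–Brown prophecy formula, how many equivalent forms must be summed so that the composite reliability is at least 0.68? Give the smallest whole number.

k ≥ ρ*(1−ρ₁)/(ρ₁(1−ρ*)) = 0.68·0.37 / (0.63·0.32) = 1.248.
Smallest integer k = 2.

2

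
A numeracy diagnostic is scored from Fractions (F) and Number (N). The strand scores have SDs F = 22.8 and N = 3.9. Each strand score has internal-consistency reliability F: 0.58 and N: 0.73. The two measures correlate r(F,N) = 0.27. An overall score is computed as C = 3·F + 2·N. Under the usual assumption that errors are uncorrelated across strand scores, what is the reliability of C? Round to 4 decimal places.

0.6059

Var(C) = 3²·22.8² + 2²·3.9² + 2·[6·22.8·3.9·0.27] = 4739.4 + 288.101 = 5027.5.
With uncorrelated errors the cross-covariances are all true-score covariance, so they carry over unchanged; only the diagonal terms shrink to ρᵢσᵢ².
True-score variance = [3²·22.8²·0.58 + 2²·3.9²·0.73] + 288.101 = 2757.98 + 288.101 = 3046.08.
Reliability = 3046.08 / 5027.5 = 0.6059.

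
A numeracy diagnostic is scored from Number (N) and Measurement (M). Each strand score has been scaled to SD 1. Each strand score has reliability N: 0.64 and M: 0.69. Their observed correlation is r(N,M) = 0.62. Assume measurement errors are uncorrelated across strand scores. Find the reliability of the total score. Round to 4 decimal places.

0.7932

Var(N+M) = 2 + 2·[0.62] = 2 + 1.24 = 3.24.
Because errors are independent across components, Cov(Tᵢ,Tⱼ) = Cov(Xᵢ,Xⱼ); the off-diagonal part of the true-score variance is the same as above.
True-score variance = [0.64 + 0.69] + 1.24 = 1.33 + 1.24 = 2.57.
Reliability = 2.57 / 3.24 = 0.7932.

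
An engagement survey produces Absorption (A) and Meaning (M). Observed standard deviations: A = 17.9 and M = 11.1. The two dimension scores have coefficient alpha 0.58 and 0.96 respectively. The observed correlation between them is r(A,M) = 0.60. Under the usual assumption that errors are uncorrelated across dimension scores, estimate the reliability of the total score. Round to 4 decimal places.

0.7955

Var(A+M) = 17.9² + 11.1² + 2·[17.9·11.1·0.60] = 443.62 + 238.428 = 682.048.
Under uncorrelated errors the observed covariances equal the true-score covariances, so only the own-variance terms attenuate.
True-score variance = [17.9²·0.58 + 11.1²·0.96] + 238.428 = 304.119 + 238.428 = 542.547.
Reliability = 542.547 / 682.048 = 0.7955.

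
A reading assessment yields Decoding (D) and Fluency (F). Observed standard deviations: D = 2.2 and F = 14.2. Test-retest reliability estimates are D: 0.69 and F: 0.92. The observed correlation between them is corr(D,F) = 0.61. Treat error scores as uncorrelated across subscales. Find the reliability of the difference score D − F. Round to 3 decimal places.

0.895

Var(D−F) = 2.2² + 14.2² − 2·2.2·14.2·0.61 = 206.48 − 38.1128 = 168.367.
With uncorrelated errors the cross-covariances are all true-score covariance, so they carry over unchanged; only the diagonal terms shrink to ρᵢσᵢ².
True-score variance = [2.2²·0.69 + 14.2²·0.92] − 38.1128 = 188.848 − 38.1128 = 150.736.
Reliability = 150.736 / 168.367 = 0.895.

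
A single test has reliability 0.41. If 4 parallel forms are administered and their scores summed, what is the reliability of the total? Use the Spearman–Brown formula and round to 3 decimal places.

0.735

ρ_k = kρ / (1 + (k−1)ρ) = 4·0.41 / (1 + 3·0.41) = 1.640 / 2.230 = 0.735.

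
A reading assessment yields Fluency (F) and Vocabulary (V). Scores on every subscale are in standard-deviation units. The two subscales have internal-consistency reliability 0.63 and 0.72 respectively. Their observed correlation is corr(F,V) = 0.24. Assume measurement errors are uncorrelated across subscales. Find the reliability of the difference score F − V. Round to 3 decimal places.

Var(F−V) = 1 + 1 − 2·0.24 = 2 − 0.48 = 1.52.
Under uncorrelated errors the observed covariances equal the true-score covariances, so only the own-variance terms attenuate.
True-score variance = [0.63 + 0.72] − 0.48 = 1.35 − 0.48 = 0.87.
Reliability = 0.87 / 1.52 = 0.572.

0.572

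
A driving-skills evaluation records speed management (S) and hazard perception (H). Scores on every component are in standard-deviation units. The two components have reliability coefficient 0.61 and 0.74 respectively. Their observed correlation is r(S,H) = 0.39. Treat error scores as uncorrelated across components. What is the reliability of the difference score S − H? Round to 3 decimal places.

0.467

Var(S−H) = 1 + 1 − 2·0.39 = 2 − 0.78 = 1.22.
Because errors are independent across components, Cov(Tᵢ,Tⱼ) = Cov(Xᵢ,Xⱼ); the off-diagonal part of the true-score variance is the same as above.
True-score variance = [0.61 + 0.74] − 0.78 = 1.35 − 0.78 = 0.57.
Reliability = 0.57 / 1.22 = 0.467.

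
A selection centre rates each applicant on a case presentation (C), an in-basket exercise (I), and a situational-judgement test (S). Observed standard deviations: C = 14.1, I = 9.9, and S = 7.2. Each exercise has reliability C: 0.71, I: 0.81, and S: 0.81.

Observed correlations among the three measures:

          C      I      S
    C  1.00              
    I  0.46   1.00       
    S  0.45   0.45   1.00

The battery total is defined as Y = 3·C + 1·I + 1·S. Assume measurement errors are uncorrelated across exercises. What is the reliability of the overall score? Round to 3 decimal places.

0.794

Var(Y) = 3²·14.1² + 9.9² + 7.2² + 2·[3·14.1·9.9·0.46 + 3·14.1·7.2·0.45 + 9.9·7.2·0.45] = 1939.14 + 723.524 = 2662.66.
With uncorrelated errors the cross-covariances are all true-score covariance, so they carry over unchanged; only the diagonal terms shrink to ρᵢσᵢ².
True-score variance = [3²·14.1²·0.71 + 9.9²·0.81 + 7.2²·0.81] + 723.524 = 1391.77 + 723.524 = 2115.3.
Reliability = 2115.3 / 2662.66 = 0.794.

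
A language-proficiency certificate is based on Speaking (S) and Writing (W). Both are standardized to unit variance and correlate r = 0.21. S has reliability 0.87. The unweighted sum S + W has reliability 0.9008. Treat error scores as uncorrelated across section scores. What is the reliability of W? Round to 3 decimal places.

0.890

Var(S+W) = 2 + 2·0.21 = 2.420.
True-score variance = ρ_S + ρ_W + 2·0.21, so 0.9008 = (0.87 + ρ_W + 0.42) / 2.420.
ρ_W = 0.9008·2.420 − 0.87 − 0.42 = 0.890.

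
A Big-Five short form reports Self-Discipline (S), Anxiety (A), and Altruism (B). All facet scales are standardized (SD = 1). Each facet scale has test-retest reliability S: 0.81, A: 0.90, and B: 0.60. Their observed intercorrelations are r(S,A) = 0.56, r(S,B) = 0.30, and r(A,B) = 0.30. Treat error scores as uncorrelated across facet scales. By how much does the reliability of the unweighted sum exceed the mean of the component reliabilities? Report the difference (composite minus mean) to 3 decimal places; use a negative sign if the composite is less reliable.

0.100

Var(sum) = 3 + 2.32 = 5.32; true-score variance = 2.31 + 2.32 = 4.63; composite reliability = 0.8703.
Mean component reliability = 0.7700.
Difference = 0.8703 − 0.7700 = 0.100.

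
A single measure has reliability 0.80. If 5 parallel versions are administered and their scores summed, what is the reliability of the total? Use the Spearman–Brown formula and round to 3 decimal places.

ρ_k = kρ / (1 + (k−1)ρ) = 5·0.80 / (1 + 4·0.80) = 4.000 / 4.200 = 0.952.

0.952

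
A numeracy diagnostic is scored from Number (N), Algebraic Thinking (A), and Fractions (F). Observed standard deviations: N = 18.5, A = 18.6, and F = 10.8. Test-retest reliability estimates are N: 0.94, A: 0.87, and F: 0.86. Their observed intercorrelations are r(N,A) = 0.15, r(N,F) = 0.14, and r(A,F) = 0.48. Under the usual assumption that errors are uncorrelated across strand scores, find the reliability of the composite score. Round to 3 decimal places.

Var(N+A+F) = 18.5² + 18.6² + 10.8² + 2·[18.5·18.6·0.15 + 18.5·10.8·0.14 + 18.6·10.8·0.48] = 804.85 + 352.019 = 1156.87.
Under uncorrelated errors the observed covariances equal the true-score covariances, so only the own-variance terms attenuate.
True-score variance = [18.5²·0.94 + 18.6²·0.87 + 10.8²·0.86] + 352.019 = 723.011 + 352.019 = 1075.03.
Reliability = 1075.03 / 1156.87 = 0.929.

0.929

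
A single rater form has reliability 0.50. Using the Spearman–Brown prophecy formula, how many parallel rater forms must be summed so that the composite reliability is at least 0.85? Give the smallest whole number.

k ≥ ρ*(1−ρ₁)/(ρ₁(1−ρ*)) = 0.85·0.50 / (0.50·0.15) = 5.667.
Smallest integer k = 6.

6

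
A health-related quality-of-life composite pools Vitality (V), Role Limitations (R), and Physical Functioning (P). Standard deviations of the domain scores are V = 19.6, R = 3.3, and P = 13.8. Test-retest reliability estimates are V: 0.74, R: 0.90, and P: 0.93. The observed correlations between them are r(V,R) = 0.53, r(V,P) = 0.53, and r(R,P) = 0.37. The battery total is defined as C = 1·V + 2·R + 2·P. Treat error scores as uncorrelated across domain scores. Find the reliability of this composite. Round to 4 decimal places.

Var(C) = 19.6² + 2²·3.3² + 2²·13.8² + 2·[2·19.6·3.3·0.53 + 2·19.6·13.8·0.53 + 4·3.3·13.8·0.37] = 1189.48 + 845.338 = 2034.82.
Because errors are independent across components, Cov(Tᵢ,Tⱼ) = Cov(Xᵢ,Xⱼ); the off-diagonal part of the true-score variance is the same as above.
True-score variance = [19.6²·0.74 + 2²·3.3²·0.90 + 2²·13.8²·0.93] + 845.338 = 1031.92 + 845.338 = 1877.26.
Reliability = 1877.26 / 2034.82 = 0.9226.

0.9226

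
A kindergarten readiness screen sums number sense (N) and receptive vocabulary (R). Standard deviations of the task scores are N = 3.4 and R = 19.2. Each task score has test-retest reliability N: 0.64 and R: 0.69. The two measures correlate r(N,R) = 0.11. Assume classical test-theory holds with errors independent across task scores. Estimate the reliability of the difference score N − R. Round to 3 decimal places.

0.676

Var(N−R) = 3.4² + 19.2² − 2·3.4·19.2·0.11 = 380.2 − 14.3616 = 365.838.
Because errors are independent across components, Cov(Tᵢ,Tⱼ) = Cov(Xᵢ,Xⱼ); the off-diagonal part of the true-score variance is the same as above.
True-score variance = [3.4²·0.64 + 19.2²·0.69] − 14.3616 = 261.76 − 14.3616 = 247.398.
Reliability = 247.398 / 365.838 = 0.676.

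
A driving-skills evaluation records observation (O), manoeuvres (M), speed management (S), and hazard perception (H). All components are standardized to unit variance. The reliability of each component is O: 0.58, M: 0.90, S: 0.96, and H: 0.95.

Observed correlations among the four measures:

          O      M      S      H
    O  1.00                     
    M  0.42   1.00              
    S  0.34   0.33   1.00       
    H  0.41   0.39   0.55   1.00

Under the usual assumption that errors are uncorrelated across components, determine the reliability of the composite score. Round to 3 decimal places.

0.931

Var(O+M+S+H) = 4 + 2·[0.42 + 0.34 + 0.41 + 0.33 + 0.39 + 0.55] = 4 + 4.88 = 8.88.
With uncorrelated errors the cross-covariances are all true-score covariance, so they carry over unchanged; only the diagonal terms shrink to ρᵢσᵢ².
True-score variance = [0.58 + 0.90 + 0.96 + 0.95] + 4.88 = 3.39 + 4.88 = 8.27.
Reliability = 8.27 / 8.88 = 0.931.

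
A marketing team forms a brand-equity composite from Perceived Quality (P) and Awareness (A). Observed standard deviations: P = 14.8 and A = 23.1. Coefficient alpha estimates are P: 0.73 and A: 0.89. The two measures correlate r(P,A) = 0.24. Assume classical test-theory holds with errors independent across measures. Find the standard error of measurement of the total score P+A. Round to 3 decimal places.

10.855

Var(total) = 752.65 + 164.102 = 916.752.
True-score variance = 634.812 + 164.102 = 798.915, so reliability = 0.8715.
Error variance = 916.752 − 798.915 = 117.838; SEM = √117.838 = 10.855.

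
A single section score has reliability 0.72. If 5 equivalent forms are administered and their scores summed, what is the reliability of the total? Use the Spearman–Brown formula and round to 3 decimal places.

ρ_k = kρ / (1 + (k−1)ρ) = 5·0.72 / (1 + 4·0.72) = 3.600 / 3.880 = 0.928.

0.928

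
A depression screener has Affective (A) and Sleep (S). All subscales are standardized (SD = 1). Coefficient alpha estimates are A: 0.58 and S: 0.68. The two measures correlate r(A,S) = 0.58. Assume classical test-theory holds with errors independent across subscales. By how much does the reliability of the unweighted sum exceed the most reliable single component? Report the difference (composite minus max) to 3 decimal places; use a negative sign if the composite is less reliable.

Var(sum) = 2 + 1.16 = 3.16; true-score variance = 1.26 + 1.16 = 2.42; composite reliability = 0.7658.
Max component reliability = 0.6800.
Difference = 0.7658 − 0.6800 = 0.086.

0.086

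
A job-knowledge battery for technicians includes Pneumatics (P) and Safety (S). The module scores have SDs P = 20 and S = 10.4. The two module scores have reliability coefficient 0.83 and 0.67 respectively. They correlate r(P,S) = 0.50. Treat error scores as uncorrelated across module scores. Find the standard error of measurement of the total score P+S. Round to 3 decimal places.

10.183

Var(total) = 508.16 + 208 = 716.16.
True-score variance = 404.467 + 208 = 612.467, so reliability = 0.8552.
Error variance = 716.16 − 612.467 = 103.693; SEM = √103.693 = 10.183.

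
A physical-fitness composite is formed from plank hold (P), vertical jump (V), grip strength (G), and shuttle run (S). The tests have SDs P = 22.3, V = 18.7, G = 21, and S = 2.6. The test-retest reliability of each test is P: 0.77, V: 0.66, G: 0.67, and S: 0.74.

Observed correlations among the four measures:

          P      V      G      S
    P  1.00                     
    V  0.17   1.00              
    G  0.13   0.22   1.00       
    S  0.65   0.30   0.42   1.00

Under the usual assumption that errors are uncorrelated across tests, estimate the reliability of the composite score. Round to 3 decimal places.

0.798

Var(P+V+G+S) = 22.3² + 18.7² + 21² + 2.6² + 2·[22.3·18.7·0.17 + 22.3·21·0.13 + 22.3·2.6·0.65 + 18.7·21·0.22 + 18.7·2.6·0.30 + 21·2.6·0.42] = 1294.74 + 586.739 = 1881.48.
Under uncorrelated errors the observed covariances equal the true-score covariances, so only the own-variance terms attenuate.
True-score variance = [22.3²·0.77 + 18.7²·0.66 + 21²·0.67 + 2.6²·0.74] + 586.739 = 914.181 + 586.739 = 1500.92.
Reliability = 1500.92 / 1881.48 = 0.798.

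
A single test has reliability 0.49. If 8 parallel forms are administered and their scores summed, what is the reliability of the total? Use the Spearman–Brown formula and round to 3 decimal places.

0.885

ρ_k = kρ / (1 + (k−1)ρ) = 8·0.49 / (1 + 7·0.49) = 3.920 / 4.430 = 0.885.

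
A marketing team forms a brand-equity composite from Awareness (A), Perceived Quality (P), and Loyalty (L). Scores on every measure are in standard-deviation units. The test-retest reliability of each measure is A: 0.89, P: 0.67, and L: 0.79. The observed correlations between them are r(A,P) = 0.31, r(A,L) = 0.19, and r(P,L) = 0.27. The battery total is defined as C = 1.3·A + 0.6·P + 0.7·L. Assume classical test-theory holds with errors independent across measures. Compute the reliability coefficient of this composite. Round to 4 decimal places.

Var(C) = 1.3² + 0.6² + 0.7² + 2·[0.78·0.31 + 0.91·0.19 + 0.42·0.27] = 2.54 + 1.0562 = 3.5962.
Because errors are independent across components, Cov(Tᵢ,Tⱼ) = Cov(Xᵢ,Xⱼ); the off-diagonal part of the true-score variance is the same as above.
True-score variance = [1.3²·0.89 + 0.6²·0.67 + 0.7²·0.79] + 1.0562 = 2.1324 + 1.0562 = 3.1886.
Reliability = 3.1886 / 3.5962 = 0.8867.

0.8867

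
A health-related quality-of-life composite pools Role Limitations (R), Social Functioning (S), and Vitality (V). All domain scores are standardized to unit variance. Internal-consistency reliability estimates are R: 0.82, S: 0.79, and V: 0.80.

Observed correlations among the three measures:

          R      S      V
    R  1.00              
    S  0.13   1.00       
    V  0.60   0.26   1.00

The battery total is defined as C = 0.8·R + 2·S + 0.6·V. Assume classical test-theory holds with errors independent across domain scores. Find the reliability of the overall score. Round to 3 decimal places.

Var(C) = 0.8² + 2² + 0.6² + 2·[1.6·0.13 + 0.48·0.60 + 1.2·0.26] = 5 + 1.616 = 6.616.
Under uncorrelated errors the observed covariances equal the true-score covariances, so only the own-variance terms attenuate.
True-score variance = [0.8²·0.82 + 2²·0.79 + 0.6²·0.80] + 1.616 = 3.9728 + 1.616 = 5.5888.
Reliability = 5.5888 / 6.616 = 0.845.

0.845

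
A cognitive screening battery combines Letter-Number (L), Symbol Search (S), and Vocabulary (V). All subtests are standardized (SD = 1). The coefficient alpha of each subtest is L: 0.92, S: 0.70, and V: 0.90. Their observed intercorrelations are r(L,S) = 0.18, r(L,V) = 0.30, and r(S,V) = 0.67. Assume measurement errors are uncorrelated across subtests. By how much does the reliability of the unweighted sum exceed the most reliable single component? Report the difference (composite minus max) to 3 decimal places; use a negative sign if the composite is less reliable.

Var(sum) = 3 + 2.3 = 5.3; true-score variance = 2.52 + 2.3 = 4.82; composite reliability = 0.9094.
Max component reliability = 0.9200.
Difference = 0.9094 − 0.9200 = -0.011.

-0.011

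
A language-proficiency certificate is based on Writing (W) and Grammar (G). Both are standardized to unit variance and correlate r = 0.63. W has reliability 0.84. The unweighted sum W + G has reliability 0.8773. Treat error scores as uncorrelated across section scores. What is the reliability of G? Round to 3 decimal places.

Var(W+G) = 2 + 2·0.63 = 3.260.
True-score variance = ρ_W + ρ_G + 2·0.63, so 0.8773 = (0.84 + ρ_G + 1.26) / 3.260.
ρ_G = 0.8773·3.260 − 0.84 − 1.26 = 0.760.

0.760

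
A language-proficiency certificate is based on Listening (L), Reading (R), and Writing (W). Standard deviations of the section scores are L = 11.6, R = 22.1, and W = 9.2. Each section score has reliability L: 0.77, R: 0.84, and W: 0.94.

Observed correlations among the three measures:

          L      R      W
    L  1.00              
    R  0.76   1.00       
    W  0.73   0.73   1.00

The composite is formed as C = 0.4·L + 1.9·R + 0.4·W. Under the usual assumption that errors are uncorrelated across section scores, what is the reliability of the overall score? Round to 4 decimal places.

Var(C) = 0.4²·11.6² + 1.9²·22.1² + 0.4²·9.2² + 2·[0.76·11.6·22.1·0.76 + 0.16·11.6·9.2·0.73 + 0.76·22.1·9.2·0.73] = 1798.23 + 546.681 = 2344.91.
With uncorrelated errors the cross-covariances are all true-score covariance, so they carry over unchanged; only the diagonal terms shrink to ρᵢσᵢ².
True-score variance = [0.4²·11.6²·0.77 + 1.9²·22.1²·0.84 + 0.4²·9.2²·0.94] + 546.681 = 1510.36 + 546.681 = 2057.04.
Reliability = 2057.04 / 2344.91 = 0.8772.

0.8772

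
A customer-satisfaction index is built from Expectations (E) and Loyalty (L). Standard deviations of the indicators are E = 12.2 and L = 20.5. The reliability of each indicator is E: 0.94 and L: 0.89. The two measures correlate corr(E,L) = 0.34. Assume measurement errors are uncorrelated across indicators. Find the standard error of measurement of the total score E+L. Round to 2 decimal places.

7.43

Var(total) = 569.09 + 170.068 = 739.158.
True-score variance = 513.932 + 170.068 = 684, so reliability = 0.9254.
Error variance = 739.158 − 684 = 55.1579; SEM = √55.1579 = 7.43.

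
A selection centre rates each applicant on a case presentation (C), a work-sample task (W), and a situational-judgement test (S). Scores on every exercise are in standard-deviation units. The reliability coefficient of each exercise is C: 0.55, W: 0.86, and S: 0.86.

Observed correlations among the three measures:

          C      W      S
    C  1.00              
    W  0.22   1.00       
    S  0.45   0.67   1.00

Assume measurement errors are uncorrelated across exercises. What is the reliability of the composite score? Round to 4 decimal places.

Var(C+W+S) = 3 + 2·[0.22 + 0.45 + 0.67] = 3 + 2.68 = 5.68.
Under uncorrelated errors the observed covariances equal the true-score covariances, so only the own-variance terms attenuate.
True-score variance = [0.55 + 0.86 + 0.86] + 2.68 = 2.27 + 2.68 = 4.95.
Reliability = 4.95 / 5.68 = 0.8715.

0.8715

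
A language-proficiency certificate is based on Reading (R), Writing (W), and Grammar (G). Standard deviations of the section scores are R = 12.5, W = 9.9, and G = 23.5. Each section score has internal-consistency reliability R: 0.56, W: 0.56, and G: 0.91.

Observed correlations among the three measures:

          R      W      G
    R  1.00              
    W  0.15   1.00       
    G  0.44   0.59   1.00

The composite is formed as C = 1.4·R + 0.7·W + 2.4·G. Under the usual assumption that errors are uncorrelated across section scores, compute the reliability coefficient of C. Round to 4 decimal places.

0.9098

Var(C) = 1.4²·12.5² + 0.7²·9.9² + 2.4²·23.5² + 2·[0.98·12.5·9.9·0.15 + 3.36·12.5·23.5·0.44 + 1.68·9.9·23.5·0.59] = 3535.23 + 1366.15 = 4901.38.
Because errors are independent across components, Cov(Tᵢ,Tⱼ) = Cov(Xᵢ,Xⱼ); the off-diagonal part of the true-score variance is the same as above.
True-score variance = [1.4²·12.5²·0.56 + 0.7²·9.9²·0.56 + 2.4²·23.5²·0.91] + 1366.15 = 3093.07 + 1366.15 = 4459.22.
Reliability = 4459.22 / 4901.38 = 0.9098.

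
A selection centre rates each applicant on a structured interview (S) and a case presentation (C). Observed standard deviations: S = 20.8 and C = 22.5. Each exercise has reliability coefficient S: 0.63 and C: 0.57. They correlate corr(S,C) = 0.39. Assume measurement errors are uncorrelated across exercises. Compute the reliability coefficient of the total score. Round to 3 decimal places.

Var(S+C) = 20.8² + 22.5² + 2·[20.8·22.5·0.39] = 938.89 + 365.04 = 1303.93.
Under uncorrelated errors the observed covariances equal the true-score covariances, so only the own-variance terms attenuate.
True-score variance = [20.8²·0.63 + 22.5²·0.57] + 365.04 = 561.126 + 365.04 = 926.166.
Reliability = 926.166 / 1303.93 = 0.710.

0.710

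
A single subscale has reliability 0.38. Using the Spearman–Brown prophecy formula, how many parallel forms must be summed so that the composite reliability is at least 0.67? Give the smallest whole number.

4

k ≥ ρ*(1−ρ₁)/(ρ₁(1−ρ*)) = 0.67·0.62 / (0.38·0.33) = 3.313.
Smallest integer k = 4.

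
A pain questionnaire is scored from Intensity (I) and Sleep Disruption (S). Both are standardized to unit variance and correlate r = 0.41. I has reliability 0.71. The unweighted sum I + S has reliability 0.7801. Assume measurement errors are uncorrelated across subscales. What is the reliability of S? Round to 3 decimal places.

Var(I+S) = 2 + 2·0.41 = 2.820.
True-score variance = ρ_I + ρ_S + 2·0.41, so 0.7801 = (0.71 + ρ_S + 0.82) / 2.820.
ρ_S = 0.7801·2.820 − 0.71 − 0.82 = 0.670.

0.670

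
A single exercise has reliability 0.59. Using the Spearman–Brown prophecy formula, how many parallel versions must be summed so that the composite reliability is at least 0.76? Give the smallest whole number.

k ≥ ρ*(1−ρ₁)/(ρ₁(1−ρ*)) = 0.76·0.41 / (0.59·0.24) = 2.201.
Smallest integer k = 3.

3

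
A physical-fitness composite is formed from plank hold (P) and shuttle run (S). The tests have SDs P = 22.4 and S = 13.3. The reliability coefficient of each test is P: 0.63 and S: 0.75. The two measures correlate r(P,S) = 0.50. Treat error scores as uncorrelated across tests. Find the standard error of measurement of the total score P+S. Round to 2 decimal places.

Var(total) = 678.65 + 297.92 = 976.57.
True-score variance = 448.776 + 297.92 = 746.696, so reliability = 0.7646.
Error variance = 976.57 − 746.696 = 229.874; SEM = √229.874 = 15.16.

15.16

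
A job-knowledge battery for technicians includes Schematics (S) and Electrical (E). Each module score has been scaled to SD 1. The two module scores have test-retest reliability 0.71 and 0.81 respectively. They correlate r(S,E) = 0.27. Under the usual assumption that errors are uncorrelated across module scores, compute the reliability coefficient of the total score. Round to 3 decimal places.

Var(S+E) = 2 + 2·[0.27] = 2 + 0.54 = 2.54.
With uncorrelated errors the cross-covariances are all true-score covariance, so they carry over unchanged; only the diagonal terms shrink to ρᵢσᵢ².
True-score variance = [0.71 + 0.81] + 0.54 = 1.52 + 0.54 = 2.06.
Reliability = 2.06 / 2.54 = 0.811.

0.811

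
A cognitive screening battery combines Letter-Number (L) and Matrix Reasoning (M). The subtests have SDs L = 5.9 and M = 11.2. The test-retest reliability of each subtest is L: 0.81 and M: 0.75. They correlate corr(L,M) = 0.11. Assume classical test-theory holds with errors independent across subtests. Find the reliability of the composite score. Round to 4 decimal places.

0.7827

Var(L+M) = 5.9² + 11.2² + 2·[5.9·11.2·0.11] = 160.25 + 14.5376 = 174.788.
Under uncorrelated errors the observed covariances equal the true-score covariances, so only the own-variance terms attenuate.
True-score variance = [5.9²·0.81 + 11.2²·0.75] + 14.5376 = 122.276 + 14.5376 = 136.814.
Reliability = 136.814 / 174.788 = 0.7827.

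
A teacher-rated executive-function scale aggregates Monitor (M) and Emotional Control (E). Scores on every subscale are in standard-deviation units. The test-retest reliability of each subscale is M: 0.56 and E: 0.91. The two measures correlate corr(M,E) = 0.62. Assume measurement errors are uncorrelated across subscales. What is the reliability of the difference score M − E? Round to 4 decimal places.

Var(M−E) = 1 + 1 − 2·0.62 = 2 − 1.24 = 0.76.
Because errors are independent across components, Cov(Tᵢ,Tⱼ) = Cov(Xᵢ,Xⱼ); the off-diagonal part of the true-score variance is the same as above.
True-score variance = [0.56 + 0.91] − 1.24 = 1.47 − 1.24 = 0.23.
Reliability = 0.23 / 0.76 = 0.3026.

0.3026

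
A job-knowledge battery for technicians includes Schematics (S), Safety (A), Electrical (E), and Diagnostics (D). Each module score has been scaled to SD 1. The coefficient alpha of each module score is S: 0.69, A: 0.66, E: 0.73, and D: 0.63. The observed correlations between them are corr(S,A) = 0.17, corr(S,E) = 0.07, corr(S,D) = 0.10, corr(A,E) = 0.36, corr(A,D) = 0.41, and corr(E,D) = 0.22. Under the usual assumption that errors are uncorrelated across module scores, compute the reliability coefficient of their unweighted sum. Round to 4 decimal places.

Var(S+A+E+D) = 4 + 2·[0.17 + 0.07 + 0.10 + 0.36 + 0.41 + 0.22] = 4 + 2.66 = 6.66.
Because errors are independent across components, Cov(Tᵢ,Tⱼ) = Cov(Xᵢ,Xⱼ); the off-diagonal part of the true-score variance is the same as above.
True-score variance = [0.69 + 0.66 + 0.73 + 0.63] + 2.66 = 2.71 + 2.66 = 5.37.
Reliability = 5.37 / 6.66 = 0.8063.

0.8063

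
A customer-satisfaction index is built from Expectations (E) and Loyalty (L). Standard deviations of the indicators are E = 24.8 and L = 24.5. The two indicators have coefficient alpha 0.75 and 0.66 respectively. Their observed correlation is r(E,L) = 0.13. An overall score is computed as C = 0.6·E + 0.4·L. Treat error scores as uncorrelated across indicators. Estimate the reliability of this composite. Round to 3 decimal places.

Var(C) = 0.6²·24.8² + 0.4²·24.5² + 2·[0.24·24.8·24.5·0.13] = 317.454 + 37.9142 = 355.369.
Under uncorrelated errors the observed covariances equal the true-score covariances, so only the own-variance terms attenuate.
True-score variance = [0.6²·24.8²·0.75 + 0.4²·24.5²·0.66] + 37.9142 = 229.447 + 37.9142 = 267.361.
Reliability = 267.361 / 355.369 = 0.752.

0.752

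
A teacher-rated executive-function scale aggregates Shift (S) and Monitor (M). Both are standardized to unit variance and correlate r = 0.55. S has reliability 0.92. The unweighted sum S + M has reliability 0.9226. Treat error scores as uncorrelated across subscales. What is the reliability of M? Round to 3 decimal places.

0.840

Var(S+M) = 2 + 2·0.55 = 3.100.
True-score variance = ρ_S + ρ_M + 2·0.55, so 0.9226 = (0.92 + ρ_M + 1.10) / 3.100.
ρ_M = 0.9226·3.100 − 0.92 − 1.10 = 0.840.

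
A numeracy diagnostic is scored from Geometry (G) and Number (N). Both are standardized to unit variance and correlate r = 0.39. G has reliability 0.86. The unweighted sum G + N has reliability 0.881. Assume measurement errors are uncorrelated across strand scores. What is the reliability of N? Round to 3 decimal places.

0.809

Var(G+N) = 2 + 2·0.39 = 2.780.
True-score variance = ρ_G + ρ_N + 2·0.39, so 0.881 = (0.86 + ρ_N + 0.78) / 2.780.
ρ_N = 0.881·2.780 − 0.86 − 0.78 = 0.809.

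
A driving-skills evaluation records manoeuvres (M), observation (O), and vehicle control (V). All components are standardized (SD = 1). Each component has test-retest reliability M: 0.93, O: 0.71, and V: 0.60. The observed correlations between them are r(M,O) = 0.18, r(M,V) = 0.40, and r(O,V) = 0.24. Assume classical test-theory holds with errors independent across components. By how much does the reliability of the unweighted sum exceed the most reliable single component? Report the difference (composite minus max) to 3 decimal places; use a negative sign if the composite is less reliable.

-0.094

Var(sum) = 3 + 1.64 = 4.64; true-score variance = 2.24 + 1.64 = 3.88; composite reliability = 0.8362.
Max component reliability = 0.9300.
Difference = 0.8362 − 0.9300 = -0.094.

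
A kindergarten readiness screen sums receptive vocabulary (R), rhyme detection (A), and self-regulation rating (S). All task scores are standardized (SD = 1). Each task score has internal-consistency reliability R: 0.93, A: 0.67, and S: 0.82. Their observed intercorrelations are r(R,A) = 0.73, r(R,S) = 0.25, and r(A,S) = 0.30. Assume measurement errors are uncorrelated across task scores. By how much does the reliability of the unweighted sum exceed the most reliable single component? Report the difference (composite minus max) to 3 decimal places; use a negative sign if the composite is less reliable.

Var(sum) = 3 + 2.56 = 5.56; true-score variance = 2.42 + 2.56 = 4.98; composite reliability = 0.8957.
Max component reliability = 0.9300.
Difference = 0.8957 − 0.9300 = -0.034.

-0.034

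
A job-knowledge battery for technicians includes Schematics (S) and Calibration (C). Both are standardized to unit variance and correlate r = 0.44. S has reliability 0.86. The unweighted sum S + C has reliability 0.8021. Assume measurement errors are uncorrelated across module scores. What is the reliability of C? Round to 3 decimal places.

0.570

Var(S+C) = 2 + 2·0.44 = 2.880.
True-score variance = ρ_S + ρ_C + 2·0.44, so 0.8021 = (0.86 + ρ_C + 0.88) / 2.880.
ρ_C = 0.8021·2.880 − 0.86 − 0.88 = 0.570.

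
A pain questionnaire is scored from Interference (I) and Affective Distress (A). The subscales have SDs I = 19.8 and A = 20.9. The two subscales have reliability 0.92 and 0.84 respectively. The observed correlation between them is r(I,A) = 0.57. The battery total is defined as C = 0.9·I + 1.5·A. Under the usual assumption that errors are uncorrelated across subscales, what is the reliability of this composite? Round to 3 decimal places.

0.906

Var(C) = 0.9²·19.8² + 1.5²·20.9² + 2·[1.35·19.8·20.9·0.57] = 1300.37 + 636.869 = 1937.24.
Under uncorrelated errors the observed covariances equal the true-score covariances, so only the own-variance terms attenuate.
True-score variance = [0.9²·19.8²·0.92 + 1.5²·20.9²·0.84] + 636.869 = 1117.72 + 636.869 = 1754.59.
Reliability = 1754.59 / 1937.24 = 0.906.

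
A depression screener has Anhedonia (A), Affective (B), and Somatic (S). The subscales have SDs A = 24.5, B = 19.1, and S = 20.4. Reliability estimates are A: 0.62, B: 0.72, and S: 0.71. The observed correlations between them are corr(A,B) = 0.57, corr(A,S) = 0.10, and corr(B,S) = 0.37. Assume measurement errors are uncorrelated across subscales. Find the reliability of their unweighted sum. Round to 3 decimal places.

Var(A+B+S) = 24.5² + 19.1² + 20.4² + 2·[24.5·19.1·0.57 + 24.5·20.4·0.10 + 19.1·20.4·0.37] = 1381.22 + 921.757 = 2302.98.
With uncorrelated errors the cross-covariances are all true-score covariance, so they carry over unchanged; only the diagonal terms shrink to ρᵢσᵢ².
True-score variance = [24.5²·0.62 + 19.1²·0.72 + 20.4²·0.71] + 921.757 = 930.292 + 921.757 = 1852.05.
Reliability = 1852.05 / 2302.98 = 0.804.

0.804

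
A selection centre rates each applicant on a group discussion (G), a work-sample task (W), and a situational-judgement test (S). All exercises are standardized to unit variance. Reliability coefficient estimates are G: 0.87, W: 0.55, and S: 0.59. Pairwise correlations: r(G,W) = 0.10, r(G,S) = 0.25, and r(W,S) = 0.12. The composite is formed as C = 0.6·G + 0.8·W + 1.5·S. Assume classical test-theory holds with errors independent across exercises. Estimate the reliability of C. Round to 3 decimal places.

Var(C) = 0.6² + 0.8² + 1.5² + 2·[0.48·0.10 + 0.9·0.25 + 1.2·0.12] = 3.25 + 0.834 = 4.084.
Under uncorrelated errors the observed covariances equal the true-score covariances, so only the own-variance terms attenuate.
True-score variance = [0.6²·0.87 + 0.8²·0.55 + 1.5²·0.59] + 0.834 = 1.9927 + 0.834 = 2.8267.
Reliability = 2.8267 / 4.084 = 0.692.

0.692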